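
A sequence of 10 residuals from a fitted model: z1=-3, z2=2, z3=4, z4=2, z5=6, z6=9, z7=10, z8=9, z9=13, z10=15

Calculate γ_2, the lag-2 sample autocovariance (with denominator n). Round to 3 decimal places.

Mean z̄ = (-3 + 2 + 4 + 2 + 6 + 9 + 10 + 9 + 13 + 15)/10 = 6.7000
Σ_{t=1}^{8}(z_t−z̄)(z_{t+2}−z̄) = 82.2200
γ_2 = 82.2200 / 10 = 8.222

8.222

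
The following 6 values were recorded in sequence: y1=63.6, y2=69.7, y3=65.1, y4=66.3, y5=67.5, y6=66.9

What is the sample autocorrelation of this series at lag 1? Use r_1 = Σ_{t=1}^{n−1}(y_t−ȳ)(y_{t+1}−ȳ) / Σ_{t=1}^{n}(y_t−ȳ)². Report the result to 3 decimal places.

Mean ȳ = (63.6 + 69.7 + 65.1 + 66.3 + 67.5 + 66.9)/6 = 66.5167
Σ(y_t−ȳ)(y_{t+1}−ȳ) = (-9.2847) + (-4.5097) + (0.3069) + (-0.2131) + (0.3769) = -13.3236
Denominator Σ(y_t−ȳ)² = 21.8083
r_1 = -13.3236 / 21.8083 = -0.611

-0.611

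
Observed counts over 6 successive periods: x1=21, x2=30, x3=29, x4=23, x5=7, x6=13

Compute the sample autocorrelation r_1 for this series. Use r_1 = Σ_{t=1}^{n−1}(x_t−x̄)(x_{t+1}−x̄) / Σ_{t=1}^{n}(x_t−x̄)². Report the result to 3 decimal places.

0.428

Mean x̄ = (21 + 30 + 29 + 23 + 7 + 13)/6 = 20.5000
Deviations from mean: 0.5000, 9.5000, 8.5000, 2.5000, -13.5000, -7.5000
Σ(x_t−x̄)(x_{t+1}−x̄) = (4.7500) + (80.7500) + (21.2500) + (-33.7500) + (101.2500) = 174.2500
Denominator Σ(x_t−x̄)² = 407.5000
r_1 = 174.2500 / 407.5000 = 0.428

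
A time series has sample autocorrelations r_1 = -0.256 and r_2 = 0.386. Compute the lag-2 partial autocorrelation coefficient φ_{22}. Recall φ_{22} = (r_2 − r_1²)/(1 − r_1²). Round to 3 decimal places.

0.343

φ_{22} = (r_2 − r_1²) / (1 − r_1²)
r_1² = (-0.256)² = 0.065536
Numerator = 0.386 − 0.0655 = 0.3205; denominator = 1 − 0.0655 = 0.9345
φ_{22} = 0.3205 / 0.9345 = 0.343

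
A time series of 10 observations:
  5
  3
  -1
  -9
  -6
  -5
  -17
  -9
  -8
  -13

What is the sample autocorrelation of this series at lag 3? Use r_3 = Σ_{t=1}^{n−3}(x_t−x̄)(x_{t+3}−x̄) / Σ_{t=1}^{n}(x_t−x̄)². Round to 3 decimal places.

Mean x̄ = (5 + 3 − 1 − 9 − 6 − 5 − 17 − 9 − 8 − 13)/10 = -6.0000
Σ(x_t−x̄)(x_{t+3}−x̄) = (-33.0000) + (0.0000) + (5.0000) + (33.0000) + (0.0000) + (-2.0000) + (77.0000) = 80.0000
Denominator Σ(x_t−x̄)² = 420.0000
r_3 = 80.0000 / 420.0000 = 0.190

0.190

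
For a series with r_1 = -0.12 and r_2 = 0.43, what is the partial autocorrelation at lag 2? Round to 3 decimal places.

0.422

φ_{22} = (r_2 − r_1²) / (1 − r_1²)
r_1² = (-0.12)² = 0.0144
Numerator = 0.43 − 0.0144 = 0.4156; denominator = 1 − 0.0144 = 0.9856
φ_{22} = 0.4156 / 0.9856 = 0.422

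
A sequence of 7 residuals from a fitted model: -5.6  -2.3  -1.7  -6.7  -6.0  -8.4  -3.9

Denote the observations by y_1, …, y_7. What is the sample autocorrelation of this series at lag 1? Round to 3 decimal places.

Mean ȳ = (-5.6 − 2.3 − 1.7 − 6.7 − 6.0 − 8.4 − 3.9)/7 = -4.9429
Deviations from mean: -0.6571, 2.6429, 3.2429, -1.7571, -1.0571, -3.4571, 1.0429
Σ(y_t−ȳ)(y_{t+1}−ȳ) = (-1.7367) + (8.5704) + (-5.6982) + (1.8576) + (3.6547) + (-3.6053) = 3.0424
Denominator Σ(y_t−ȳ)² = 35.1771
r_1 = 3.0424 / 35.1771 = 0.086

0.086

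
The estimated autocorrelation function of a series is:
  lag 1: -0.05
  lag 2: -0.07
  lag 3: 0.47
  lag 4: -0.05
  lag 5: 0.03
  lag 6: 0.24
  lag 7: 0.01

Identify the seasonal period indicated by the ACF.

3

The largest autocorrelation is r_3 = 0.47, with a weaker echo at lag 6 (0.24); the remaining lags stay at or below 0.03.
The dominant spike at lag 3 indicates a seasonal period of 3.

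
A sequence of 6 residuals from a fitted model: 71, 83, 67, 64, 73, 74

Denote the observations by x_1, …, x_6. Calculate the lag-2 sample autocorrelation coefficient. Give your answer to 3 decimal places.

-0.481

Mean x̄ = (71 + 83 + 67 + 64 + 73 + 74)/6 = 72.0000
Numerator Σ_{t=1}^{4}(x_t−x̄)(x_{t+2}−x̄) = -104.0000
Denominator Σ(x_t−x̄)² = 216.0000
r_2 = -104.0000 / 216.0000 = -0.481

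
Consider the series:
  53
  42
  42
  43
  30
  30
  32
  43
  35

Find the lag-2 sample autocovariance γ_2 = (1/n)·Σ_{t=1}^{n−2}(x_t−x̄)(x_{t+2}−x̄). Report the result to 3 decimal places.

4.886

Mean x̄ = (53 + 42 + 42 + 43 + 30 + 30 + 32 + 43 + 35)/9 = 38.8889
Σ_{t=1}^{7}(x_t−x̄)(x_{t+2}−x̄) = 43.9753
γ_2 = 43.9753 / 9 = 4.886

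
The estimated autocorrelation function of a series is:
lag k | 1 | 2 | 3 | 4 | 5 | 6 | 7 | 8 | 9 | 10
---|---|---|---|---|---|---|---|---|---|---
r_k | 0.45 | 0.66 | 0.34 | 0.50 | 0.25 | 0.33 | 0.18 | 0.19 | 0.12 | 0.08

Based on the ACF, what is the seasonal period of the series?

2

The largest autocorrelation is r_2 = 0.66, with a weaker echo at lag 4 (0.50); the remaining lags stay at or below 0.45.
The dominant spike at lag 2 indicates a seasonal period of 2.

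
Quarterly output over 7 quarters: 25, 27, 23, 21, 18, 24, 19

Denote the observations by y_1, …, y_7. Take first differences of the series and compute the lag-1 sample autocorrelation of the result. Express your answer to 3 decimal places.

-0.523

First differences Δy: 2, -4, -2, -3, 6, -5
Mean of differences = -1.0000
Numerator Σ(Δy_t−Δȳ)(Δy_{t+1}−Δȳ) = -46.0000
Denominator Σ(Δy_t−Δȳ)² = 88.0000
r_1(Δy) = -46.0000 / 88.0000 = -0.523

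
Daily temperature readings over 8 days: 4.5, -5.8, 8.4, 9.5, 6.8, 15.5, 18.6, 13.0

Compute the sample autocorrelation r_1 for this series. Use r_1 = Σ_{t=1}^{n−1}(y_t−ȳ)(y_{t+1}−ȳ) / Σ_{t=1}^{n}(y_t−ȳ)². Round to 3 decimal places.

Mean ȳ = (4.5 − 5.8 + 8.4 + 9.5 + 6.8 + 15.5 + 18.6 + 13.0)/8 = 8.8125
Deviations from mean: -4.3125, -14.6125, -0.4125, 0.6875, -2.0125, 6.6875, 9.7875, 4.1875
Σ(y_t−ȳ)(y_{t+1}−ȳ) = (63.0164) + (6.0277) + (-0.2836) + (-1.3836) + (-13.4586) + (65.4539) + (40.9852) = 160.3573
Denominator Σ(y_t−ȳ)² = 394.8688
r_1 = 160.3573 / 394.8688 = 0.406

0.406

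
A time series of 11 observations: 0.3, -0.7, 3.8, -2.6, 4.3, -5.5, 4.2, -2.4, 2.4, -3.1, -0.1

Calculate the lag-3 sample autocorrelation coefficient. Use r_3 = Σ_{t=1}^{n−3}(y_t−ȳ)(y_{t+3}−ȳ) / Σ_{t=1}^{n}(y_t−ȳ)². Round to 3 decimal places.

-0.657

Mean ȳ = (0.3 − 0.7 + 3.8 − 2.6 + 4.3 − 5.5 + 4.2 − 2.4 + 2.4 − 3.1 − 0.1)/11 = 0.0545
Numerator Σ_{t=1}^{8}(y_t−ȳ)(y_{t+3}−ȳ) = -71.8098
Denominator Σ(y_t−ȳ)² = 109.2673
r_3 = -71.8098 / 109.2673 = -0.657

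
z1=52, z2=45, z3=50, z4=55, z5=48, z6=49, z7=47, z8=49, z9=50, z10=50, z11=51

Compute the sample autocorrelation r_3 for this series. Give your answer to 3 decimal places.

0.071

Mean z̄ = (52 + 45 + 50 + 55 + 48 + 49 + 47 + 49 + 50 + 50 + 51)/11 = 49.6364
Numerator Σ_{t=1}^{8}(z_t−z̄)(z_{t+3}−z̄) = 4.8760
Denominator Σ(z_t−z̄)² = 68.5455
r_3 = 4.8760 / 68.5455 = 0.071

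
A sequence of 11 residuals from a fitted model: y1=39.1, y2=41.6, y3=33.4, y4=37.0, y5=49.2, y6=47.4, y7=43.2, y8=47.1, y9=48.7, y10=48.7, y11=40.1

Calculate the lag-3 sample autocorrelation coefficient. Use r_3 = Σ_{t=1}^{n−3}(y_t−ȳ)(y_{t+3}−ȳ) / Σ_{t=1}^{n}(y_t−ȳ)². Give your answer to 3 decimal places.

Mean ȳ = (39.1 + 41.6 + 33.4 + 37.0 + 49.2 + 47.4 + 43.2 + 47.1 + 48.7 + 48.7 + 40.1)/11 = 43.2273
Numerator Σ_{t=1}^{8}(y_t−ȳ)(y_{t+3}−ȳ) = 8.8523
Denominator Σ(y_t−ȳ)² = 292.8018
r_3 = 8.8523 / 292.8018 = 0.030

0.030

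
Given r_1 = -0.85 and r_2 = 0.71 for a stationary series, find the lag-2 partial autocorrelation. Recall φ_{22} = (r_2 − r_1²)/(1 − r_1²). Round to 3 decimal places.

-0.045

φ_{22} = (r_2 − r_1²) / (1 − r_1²)
r_1² = (-0.85)² = 0.7225
Numerator = 0.71 − 0.7225 = -0.0125; denominator = 1 − 0.7225 = 0.2775
φ_{22} = -0.0125 / 0.2775 = -0.045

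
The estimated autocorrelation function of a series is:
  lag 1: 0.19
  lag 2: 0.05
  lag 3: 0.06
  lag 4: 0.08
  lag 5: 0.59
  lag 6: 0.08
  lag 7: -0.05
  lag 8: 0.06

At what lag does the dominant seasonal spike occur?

The largest autocorrelation is r_5 = 0.59; the remaining lags stay at or below 0.19.
The dominant spike at lag 5 indicates a seasonal period of 5.

5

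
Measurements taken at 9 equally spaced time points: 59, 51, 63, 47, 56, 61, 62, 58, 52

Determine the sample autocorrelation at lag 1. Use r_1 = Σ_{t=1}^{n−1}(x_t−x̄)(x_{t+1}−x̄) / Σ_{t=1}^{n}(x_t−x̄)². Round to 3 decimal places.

-0.341

Mean x̄ = (59 + 51 + 63 + 47 + 56 + 61 + 62 + 58 + 52)/9 = 56.5556
Numerator Σ_{t=1}^{8}(x_t−x̄)(x_{t+1}−x̄) = -82.6420
Denominator Σ(x_t−x̄)² = 242.2222
r_1 = -82.6420 / 242.2222 = -0.341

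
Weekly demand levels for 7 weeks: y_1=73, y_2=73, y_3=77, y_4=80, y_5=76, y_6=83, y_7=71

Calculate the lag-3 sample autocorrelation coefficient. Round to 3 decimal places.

Mean ȳ = (73 + 73 + 77 + 80 + 76 + 83 + 71)/7 = 76.1429
Deviations from mean: -3.1429, -3.1429, 0.8571, 3.8571, -0.1429, 6.8571, -5.1429
Σ(y_t−ȳ)(y_{t+3}−ȳ) = (-12.1224) + (0.4490) + (5.8776) + (-19.8367) = -25.6327
Denominator Σ(y_t−ȳ)² = 108.8571
r_3 = -25.6327 / 108.8571 = -0.235

-0.235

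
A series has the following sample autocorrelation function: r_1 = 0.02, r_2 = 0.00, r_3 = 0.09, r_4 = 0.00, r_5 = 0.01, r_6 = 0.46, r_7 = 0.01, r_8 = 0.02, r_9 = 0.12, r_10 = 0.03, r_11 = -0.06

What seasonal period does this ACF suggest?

The largest autocorrelation is r_6 = 0.46; the remaining lags stay at or below 0.12.
The dominant spike at lag 6 indicates a seasonal period of 6.

6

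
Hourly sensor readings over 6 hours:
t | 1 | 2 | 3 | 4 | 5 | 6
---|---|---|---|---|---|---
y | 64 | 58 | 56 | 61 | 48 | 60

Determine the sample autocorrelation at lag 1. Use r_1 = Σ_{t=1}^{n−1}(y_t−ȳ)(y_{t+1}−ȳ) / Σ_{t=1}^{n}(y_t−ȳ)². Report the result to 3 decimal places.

Mean ȳ = (64 + 58 + 56 + 61 + 48 + 60)/6 = 57.8333
Deviations from mean: 6.1667, 0.1667, -1.8333, 3.1667, -9.8333, 2.1667
Σ(y_t−ȳ)(y_{t+1}−ȳ) = (1.0278) + (-0.3056) + (-5.8056) + (-31.1389) + (-21.3056) = -57.5278
Denominator Σ(y_t−ȳ)² = 152.8333
r_1 = -57.5278 / 152.8333 = -0.376

-0.376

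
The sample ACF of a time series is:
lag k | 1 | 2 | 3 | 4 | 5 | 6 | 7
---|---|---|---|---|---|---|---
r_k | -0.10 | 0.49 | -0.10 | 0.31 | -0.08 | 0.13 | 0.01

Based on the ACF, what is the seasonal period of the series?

2

The largest autocorrelation is r_2 = 0.49, with a weaker echo at lag 4 (0.31); the remaining lags stay at or below 0.13.
The dominant spike at lag 2 indicates a seasonal period of 2.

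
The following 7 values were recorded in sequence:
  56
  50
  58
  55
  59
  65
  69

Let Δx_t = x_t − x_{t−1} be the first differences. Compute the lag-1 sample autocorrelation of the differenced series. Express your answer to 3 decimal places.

First differences Δx: -6, 8, -3, 4, 6, 4
Mean of differences = 2.1667
Numerator Σ(Δx_t−Δx̄)(Δx_{t+1}−Δx̄) = -73.1944
Denominator Σ(Δx_t−Δx̄)² = 148.8333
r_1(Δx) = -73.1944 / 148.8333 = -0.492

-0.492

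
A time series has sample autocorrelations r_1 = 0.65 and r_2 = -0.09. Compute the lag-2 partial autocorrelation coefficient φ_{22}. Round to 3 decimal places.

φ_{22} = (r_2 − r_1²) / (1 − r_1²)
r_1² = (0.65)² = 0.4225
Numerator = -0.09 − 0.4225 = -0.5125; denominator = 1 − 0.4225 = 0.5775
φ_{22} = -0.5125 / 0.5775 = -0.887

-0.887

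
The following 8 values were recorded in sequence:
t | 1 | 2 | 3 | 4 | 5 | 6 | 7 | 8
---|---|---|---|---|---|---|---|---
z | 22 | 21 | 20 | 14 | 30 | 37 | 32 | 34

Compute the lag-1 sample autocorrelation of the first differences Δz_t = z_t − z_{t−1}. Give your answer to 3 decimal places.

-0.125

First differences Δz: -1, -1, -6, 16, 7, -5, 2
Mean of differences = 1.7143
Numerator Σ(Δz_t−Δz̄)(Δz_{t+1}−Δz̄) = -43.7959
Denominator Σ(Δz_t−Δz̄)² = 351.4286
r_1(Δz) = -43.7959 / 351.4286 = -0.125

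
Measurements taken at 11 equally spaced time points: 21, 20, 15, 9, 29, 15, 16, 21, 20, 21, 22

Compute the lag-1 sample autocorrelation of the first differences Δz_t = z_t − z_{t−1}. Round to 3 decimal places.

First differences Δz: -1, -5, -6, 20, -14, 1, 5, -1, 1, 1
Mean of differences = 0.1000
Numerator Σ(Δz_t−Δz̄)(Δz_{t+1}−Δz̄) = -379.1100
Denominator Σ(Δz_t−Δz̄)² = 686.9000
r_1(Δz) = -379.1100 / 686.9000 = -0.552

-0.552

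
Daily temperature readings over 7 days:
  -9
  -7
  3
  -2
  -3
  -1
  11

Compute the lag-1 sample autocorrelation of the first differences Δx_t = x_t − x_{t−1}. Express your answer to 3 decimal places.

-0.161

First differences Δx: 2, 10, -5, -1, 2, 12
Mean of differences = 3.3333
Numerator Σ(Δx_t−Δx̄)(Δx_{t+1}−Δx̄) = -34.1111
Denominator Σ(Δx_t−Δx̄)² = 211.3333
r_1(Δx) = -34.1111 / 211.3333 = -0.161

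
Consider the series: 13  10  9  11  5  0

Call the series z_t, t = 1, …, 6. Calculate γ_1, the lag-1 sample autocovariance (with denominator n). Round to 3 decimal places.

5.000

Mean z̄ = (13 + 10 + 9 + 11 + 5 + 0)/6 = 8.0000
Deviations: 5.0000, 2.0000, 1.0000, 3.0000, -3.0000, -8.0000
Σ_{t=1}^{5}(z_t−z̄)(z_{t+1}−z̄) = 30.0000
γ_1 = 30.0000 / 6 = 5.000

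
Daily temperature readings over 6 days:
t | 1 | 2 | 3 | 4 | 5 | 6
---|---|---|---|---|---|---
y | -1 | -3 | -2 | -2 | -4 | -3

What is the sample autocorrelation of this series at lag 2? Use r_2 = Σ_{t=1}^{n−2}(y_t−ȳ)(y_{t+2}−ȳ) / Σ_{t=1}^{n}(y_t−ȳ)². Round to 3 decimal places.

Mean ȳ = (-1 − 3 − 2 − 2 − 4 − 3)/6 = -2.5000
Numerator Σ_{t=1}^{4}(y_t−ȳ)(y_{t+2}−ȳ) = -0.5000
Denominator Σ(y_t−ȳ)² = 5.5000
r_2 = -0.5000 / 5.5000 = -0.091

-0.091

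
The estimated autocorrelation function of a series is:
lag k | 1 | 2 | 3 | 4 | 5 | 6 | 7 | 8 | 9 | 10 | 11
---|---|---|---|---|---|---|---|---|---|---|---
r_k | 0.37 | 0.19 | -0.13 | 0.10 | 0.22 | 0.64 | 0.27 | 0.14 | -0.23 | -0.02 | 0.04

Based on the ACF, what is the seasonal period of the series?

6

The largest autocorrelation is r_6 = 0.64; the remaining lags stay at or below 0.37. The elevated value at lag 1 (0.37), dropping to 0.19 at lag 2, reflects decaying short-term dependence rather than seasonality.
The dominant spike at lag 6 indicates a seasonal period of 6.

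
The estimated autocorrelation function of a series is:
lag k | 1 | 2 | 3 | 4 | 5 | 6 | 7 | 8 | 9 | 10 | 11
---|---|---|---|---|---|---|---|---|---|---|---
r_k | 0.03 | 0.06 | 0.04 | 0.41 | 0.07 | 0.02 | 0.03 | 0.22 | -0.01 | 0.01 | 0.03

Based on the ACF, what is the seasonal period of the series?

4

The largest autocorrelation is r_4 = 0.41, with a weaker echo at lag 8 (0.22); the remaining lags stay at or below 0.07.
The dominant spike at lag 4 indicates a seasonal period of 4.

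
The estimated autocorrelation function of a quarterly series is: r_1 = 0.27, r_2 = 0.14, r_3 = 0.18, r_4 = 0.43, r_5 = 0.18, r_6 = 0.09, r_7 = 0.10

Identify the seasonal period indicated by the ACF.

The largest autocorrelation is r_4 = 0.43; the remaining lags stay at or below 0.27. The elevated value at lag 1 (0.27), dropping to 0.14 at lag 2, reflects decaying short-term dependence rather than seasonality.
The dominant spike at lag 4 indicates a seasonal period of 4.

4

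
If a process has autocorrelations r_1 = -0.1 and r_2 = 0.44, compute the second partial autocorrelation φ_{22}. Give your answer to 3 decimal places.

φ_{22} = (r_2 − r_1²) / (1 − r_1²)
r_1² = (-0.1)² = 0.01
Numerator = 0.44 − 0.0100 = 0.4300; denominator = 1 − 0.0100 = 0.9900
φ_{22} = 0.4300 / 0.9900 = 0.434

0.434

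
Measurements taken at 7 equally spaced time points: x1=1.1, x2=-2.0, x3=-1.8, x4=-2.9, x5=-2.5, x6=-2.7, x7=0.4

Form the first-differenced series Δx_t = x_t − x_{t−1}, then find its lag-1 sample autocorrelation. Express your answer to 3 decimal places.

-0.101

First differences Δx: -3.1, 0.2, -1.1, 0.4, -0.2, 3.1
Mean of differences = -0.1167
Numerator Σ(Δx_t−Δx̄)(Δx_{t+1}−Δx̄) = -2.0753
Denominator Σ(Δx_t−Δx̄)² = 20.5883
r_1(Δx) = -2.0753 / 20.5883 = -0.101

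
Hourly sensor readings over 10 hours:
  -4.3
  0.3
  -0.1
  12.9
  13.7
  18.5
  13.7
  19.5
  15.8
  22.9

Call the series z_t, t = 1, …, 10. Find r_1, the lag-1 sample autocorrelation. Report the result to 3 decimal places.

0.545

Mean z̄ = (-4.3 + 0.3 − 0.1 + 12.9 + 13.7 + 18.5 + 13.7 + 19.5 + 15.8 + 22.9)/10 = 11.2900
Numerator Σ_{t=1}^{9}(z_t−z̄)(z_{t+1}−z̄) = 425.9789
Denominator Σ(z_t−z̄)² = 782.2890
r_1 = 425.9789 / 782.2890 = 0.545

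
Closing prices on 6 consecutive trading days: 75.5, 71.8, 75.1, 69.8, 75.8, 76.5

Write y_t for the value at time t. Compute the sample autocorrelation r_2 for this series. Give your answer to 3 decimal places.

0.074

Mean ȳ = (75.5 + 71.8 + 75.1 + 69.8 + 75.8 + 76.5)/6 = 74.0833
Deviations from mean: 1.4167, -2.2833, 1.0167, -4.2833, 1.7167, 2.4167
Σ(y_t−ȳ)(y_{t+2}−ȳ) = (1.4403) + (9.7803) + (1.7453) + (-10.3514) = 2.6144
Denominator Σ(y_t−ȳ)² = 35.3883
r_2 = 2.6144 / 35.3883 = 0.074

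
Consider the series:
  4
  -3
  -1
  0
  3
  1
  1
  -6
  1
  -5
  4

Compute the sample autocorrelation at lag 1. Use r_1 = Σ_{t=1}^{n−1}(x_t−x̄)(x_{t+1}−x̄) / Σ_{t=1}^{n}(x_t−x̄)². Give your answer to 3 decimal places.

-0.373

Mean x̄ = (4 − 3 − 1 + 0 + 3 + 1 + 1 − 6 + 1 − 5 + 4)/11 = -0.0909
Numerator Σ_{t=1}^{10}(x_t−x̄)(x_{t+1}−x̄) = -42.8264
Denominator Σ(x_t−x̄)² = 114.9091
r_1 = -42.8264 / 114.9091 = -0.373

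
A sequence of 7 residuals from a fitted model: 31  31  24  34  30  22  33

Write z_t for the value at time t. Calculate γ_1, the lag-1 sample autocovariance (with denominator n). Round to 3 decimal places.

Mean z̄ = (31 + 31 + 24 + 34 + 30 + 22 + 33)/7 = 29.2857
Σ_{t=1}^{6}(z_t−z̄)(z_{t+1}−z̄) = -59.9388
γ_1 = -59.9388 / 7 = -8.563

-8.563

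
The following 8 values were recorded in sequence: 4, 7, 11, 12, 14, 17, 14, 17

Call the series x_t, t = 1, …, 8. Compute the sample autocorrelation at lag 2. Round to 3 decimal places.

0.236

Mean x̄ = (4 + 7 + 11 + 12 + 14 + 17 + 14 + 17)/8 = 12.0000
Σ(x_t−x̄)(x_{t+2}−x̄) = (8.0000) + (0.0000) + (-2.0000) + (0.0000) + (4.0000) + (25.0000) = 35.0000
Denominator Σ(x_t−x̄)² = 148.0000
r_2 = 35.0000 / 148.0000 = 0.236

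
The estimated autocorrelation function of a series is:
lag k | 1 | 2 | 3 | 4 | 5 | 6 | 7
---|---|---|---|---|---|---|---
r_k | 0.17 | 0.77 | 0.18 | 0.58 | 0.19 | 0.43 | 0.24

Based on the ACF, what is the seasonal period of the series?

2

The largest autocorrelation is r_2 = 0.77, with weaker echoes at lags 4 (0.58) and 6 (0.43); the remaining lags stay at or below 0.24.
The dominant spike at lag 2 indicates a seasonal period of 2.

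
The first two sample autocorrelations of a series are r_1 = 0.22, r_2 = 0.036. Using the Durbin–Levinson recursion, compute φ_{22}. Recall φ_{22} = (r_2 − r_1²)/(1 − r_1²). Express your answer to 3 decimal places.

-0.013

φ_{22} = (r_2 − r_1²) / (1 − r_1²)
r_1² = (0.22)² = 0.0484
Numerator = 0.036 − 0.0484 = -0.0124; denominator = 1 − 0.0484 = 0.9516
φ_{22} = -0.0124 / 0.9516 = -0.013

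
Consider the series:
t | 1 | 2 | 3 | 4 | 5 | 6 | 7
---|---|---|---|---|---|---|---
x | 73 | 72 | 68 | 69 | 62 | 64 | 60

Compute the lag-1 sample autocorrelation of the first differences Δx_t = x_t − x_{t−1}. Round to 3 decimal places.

First differences Δx: -1, -4, 1, -7, 2, -4
Mean of differences = -2.1667
Numerator Σ(Δx_t−Δx̄)(Δx_{t+1}−Δx̄) = -51.0278
Denominator Σ(Δx_t−Δx̄)² = 58.8333
r_1(Δx) = -51.0278 / 58.8333 = -0.867

-0.867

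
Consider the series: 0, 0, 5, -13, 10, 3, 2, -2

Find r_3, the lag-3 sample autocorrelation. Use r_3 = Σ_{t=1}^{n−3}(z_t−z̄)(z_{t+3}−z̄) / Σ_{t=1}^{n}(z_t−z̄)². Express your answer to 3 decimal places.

-0.098

Mean z̄ = (0 + 0 + 5 − 13 + 10 + 3 + 2 − 2)/8 = 0.6250
Deviations from mean: -0.6250, -0.6250, 4.3750, -13.6250, 9.3750, 2.3750, 1.3750, -2.6250
Σ(z_t−z̄)(z_{t+3}−z̄) = (8.5156) + (-5.8594) + (10.3906) + (-18.7344) + (-24.6094) = -30.2969
Denominator Σ(z_t−z̄)² = 307.8750
r_3 = -30.2969 / 307.8750 = -0.098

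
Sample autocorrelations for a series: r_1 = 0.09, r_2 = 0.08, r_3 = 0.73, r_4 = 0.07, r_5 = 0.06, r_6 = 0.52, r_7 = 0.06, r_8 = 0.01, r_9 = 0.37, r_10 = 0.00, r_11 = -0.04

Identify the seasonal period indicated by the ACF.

3

The largest autocorrelation is r_3 = 0.73, with weaker echoes at lags 6 (0.52) and 9 (0.37); the remaining lags stay at or below 0.09.
The dominant spike at lag 3 indicates a seasonal period of 3.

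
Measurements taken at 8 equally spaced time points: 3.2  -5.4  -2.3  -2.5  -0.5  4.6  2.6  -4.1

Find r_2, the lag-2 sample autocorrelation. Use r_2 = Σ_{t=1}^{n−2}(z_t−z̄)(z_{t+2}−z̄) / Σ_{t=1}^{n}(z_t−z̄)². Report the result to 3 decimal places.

-0.271

Mean z̄ = (3.2 − 5.4 − 2.3 − 2.5 − 0.5 + 4.6 + 2.6 − 4.1)/8 = -0.5500
Numerator Σ_{t=1}^{6}(z_t−z̄)(z_{t+2}−z̄) = -25.3600
Denominator Σ(z_t−z̄)² = 93.5000
r_2 = -25.3600 / 93.5000 = -0.271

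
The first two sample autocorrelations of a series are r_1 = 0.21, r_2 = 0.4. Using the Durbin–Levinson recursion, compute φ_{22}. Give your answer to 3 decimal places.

φ_{22} = (r_2 − r_1²) / (1 − r_1²)
r_1² = (0.21)² = 0.0441
Numerator = 0.4 − 0.0441 = 0.3559; denominator = 1 − 0.0441 = 0.9559
φ_{22} = 0.3559 / 0.9559 = 0.372

0.372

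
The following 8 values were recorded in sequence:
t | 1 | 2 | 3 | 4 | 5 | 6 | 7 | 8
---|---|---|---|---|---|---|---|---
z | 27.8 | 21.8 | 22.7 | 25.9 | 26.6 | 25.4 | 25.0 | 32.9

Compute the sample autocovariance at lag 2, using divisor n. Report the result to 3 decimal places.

Mean z̄ = (27.8 + 21.8 + 22.7 + 25.9 + 26.6 + 25.4 + 25.0 + 32.9)/8 = 26.0125
Σ_{t=1}^{6}(z_t−z̄)(z_{t+2}−z̄) = -12.1378
γ_2 = -12.1378 / 8 = -1.517

-1.517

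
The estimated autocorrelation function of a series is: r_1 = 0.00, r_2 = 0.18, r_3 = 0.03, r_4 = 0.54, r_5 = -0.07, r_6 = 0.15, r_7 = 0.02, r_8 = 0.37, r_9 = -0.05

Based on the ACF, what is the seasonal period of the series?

4

The largest autocorrelation is r_4 = 0.54, with a weaker echo at lag 8 (0.37); the remaining lags stay at or below 0.18.
The dominant spike at lag 4 indicates a seasonal period of 4.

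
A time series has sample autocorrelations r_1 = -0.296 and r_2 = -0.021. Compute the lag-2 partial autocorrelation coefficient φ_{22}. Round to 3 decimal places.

φ_{22} = (r_2 − r_1²) / (1 − r_1²)
r_1² = (-0.296)² = 0.087616
Numerator = -0.021 − 0.0876 = -0.1086; denominator = 1 − 0.0876 = 0.9124
φ_{22} = -0.1086 / 0.9124 = -0.119

-0.119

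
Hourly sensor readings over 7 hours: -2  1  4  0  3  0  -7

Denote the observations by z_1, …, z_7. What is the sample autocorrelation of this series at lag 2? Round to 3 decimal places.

Mean z̄ = (-2 + 1 + 4 + 0 + 3 + 0 − 7)/7 = -0.1429
Deviations from mean: -1.8571, 1.1429, 4.1429, 0.1429, 3.1429, 0.1429, -6.8571
Σ(z_t−z̄)(z_{t+2}−z̄) = (-7.6939) + (0.1633) + (13.0204) + (0.0204) + (-21.5510) = -16.0408
Denominator Σ(z_t−z̄)² = 78.8571
r_2 = -16.0408 / 78.8571 = -0.203

-0.203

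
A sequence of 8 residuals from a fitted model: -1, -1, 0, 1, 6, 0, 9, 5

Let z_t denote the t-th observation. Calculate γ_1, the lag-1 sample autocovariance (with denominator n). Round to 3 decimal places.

1.342

Mean z̄ = (-1 − 1 + 0 + 1 + 6 + 0 + 9 + 5)/8 = 2.3750
Deviations: -3.3750, -3.3750, -2.3750, -1.3750, 3.6250, -2.3750, 6.6250, 2.6250
Σ_{t=1}^{7}(z_t−z̄)(z_{t+1}−z̄) = 10.7344
γ_1 = 10.7344 / 8 = 1.342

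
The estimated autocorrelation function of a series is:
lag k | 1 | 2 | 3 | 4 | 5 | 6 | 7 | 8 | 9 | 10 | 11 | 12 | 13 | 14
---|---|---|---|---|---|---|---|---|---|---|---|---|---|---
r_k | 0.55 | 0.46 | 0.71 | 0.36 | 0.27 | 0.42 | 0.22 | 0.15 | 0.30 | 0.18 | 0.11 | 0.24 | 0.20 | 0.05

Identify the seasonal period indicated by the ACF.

3

The largest autocorrelation is r_3 = 0.71; the remaining lags stay at or below 0.55. The elevated value at lag 1 (0.55), dropping to 0.46 at lag 2, reflects decaying short-term dependence rather than seasonality.
The dominant spike at lag 3 indicates a seasonal period of 3.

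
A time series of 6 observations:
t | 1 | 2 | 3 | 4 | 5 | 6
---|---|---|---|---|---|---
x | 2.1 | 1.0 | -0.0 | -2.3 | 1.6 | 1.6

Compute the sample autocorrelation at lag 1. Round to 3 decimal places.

0.026

Mean x̄ = (2.1 + 1.0 − 0.0 − 2.3 + 1.6 + 1.6)/6 = 0.6667
Deviations from mean: 1.4333, 0.3333, -0.6667, -2.9667, 0.9333, 0.9333
Numerator Σ_{t=1}^{5}(x_t−x̄)(x_{t+1}−x̄) = 0.3356
Denominator Σ(x_t−x̄)² = 13.1533
r_1 = 0.3356 / 13.1533 = 0.026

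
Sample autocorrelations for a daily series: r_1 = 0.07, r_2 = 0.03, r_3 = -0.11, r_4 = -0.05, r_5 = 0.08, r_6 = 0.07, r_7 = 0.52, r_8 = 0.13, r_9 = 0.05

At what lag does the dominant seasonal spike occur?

The largest autocorrelation is r_7 = 0.52; the remaining lags stay at or below 0.13.
The dominant spike at lag 7 indicates a seasonal period of 7.

7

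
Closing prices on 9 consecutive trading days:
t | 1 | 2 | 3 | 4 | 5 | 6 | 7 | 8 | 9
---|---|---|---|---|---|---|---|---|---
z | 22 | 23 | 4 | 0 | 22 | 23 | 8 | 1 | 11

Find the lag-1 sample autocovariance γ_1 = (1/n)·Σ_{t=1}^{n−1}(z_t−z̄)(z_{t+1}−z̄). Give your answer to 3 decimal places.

13.395

Mean z̄ = (22 + 23 + 4 + 0 + 22 + 23 + 8 + 1 + 11)/9 = 12.6667
Σ_{t=1}^{8}(z_t−z̄)(z_{t+1}−z̄) = 120.5556
γ_1 = 120.5556 / 9 = 13.395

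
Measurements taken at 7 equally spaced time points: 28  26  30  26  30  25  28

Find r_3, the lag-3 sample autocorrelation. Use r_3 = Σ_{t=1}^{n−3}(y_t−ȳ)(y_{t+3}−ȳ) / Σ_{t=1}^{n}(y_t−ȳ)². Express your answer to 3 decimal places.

Mean ȳ = (28 + 26 + 30 + 26 + 30 + 25 + 28)/7 = 27.5714
Deviations from mean: 0.4286, -1.5714, 2.4286, -1.5714, 2.4286, -2.5714, 0.4286
Σ(y_t−ȳ)(y_{t+3}−ȳ) = (-0.6735) + (-3.8163) + (-6.2449) + (-0.6735) = -11.4082
Denominator Σ(y_t−ȳ)² = 23.7143
r_3 = -11.4082 / 23.7143 = -0.481

-0.481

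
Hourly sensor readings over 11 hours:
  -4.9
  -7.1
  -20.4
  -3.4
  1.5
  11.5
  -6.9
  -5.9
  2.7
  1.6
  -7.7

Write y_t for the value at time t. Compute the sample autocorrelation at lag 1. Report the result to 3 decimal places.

Mean ȳ = (-4.9 − 7.1 − 20.4 − 3.4 + 1.5 + 11.5 − 6.9 − 5.9 + 2.7 + 1.6 − 7.7)/11 = -3.5455
Numerator Σ_{t=1}^{10}(y_t−ȳ)(y_{t+1}−ȳ) = 92.3998
Denominator Σ(y_t−ȳ)² = 649.9273
r_1 = 92.3998 / 649.9273 = 0.142

0.142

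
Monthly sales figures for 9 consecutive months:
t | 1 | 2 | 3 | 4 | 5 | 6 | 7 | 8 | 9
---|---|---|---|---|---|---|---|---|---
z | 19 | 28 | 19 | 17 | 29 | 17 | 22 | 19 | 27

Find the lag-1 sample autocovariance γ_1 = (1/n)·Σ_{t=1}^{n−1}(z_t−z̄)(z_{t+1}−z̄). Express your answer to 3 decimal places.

-11.816

Mean z̄ = (19 + 28 + 19 + 17 + 29 + 17 + 22 + 19 + 27)/9 = 21.8889
Σ_{t=1}^{8}(z_t−z̄)(z_{t+1}−z̄) = -106.3457
γ_1 = -106.3457 / 9 = -11.816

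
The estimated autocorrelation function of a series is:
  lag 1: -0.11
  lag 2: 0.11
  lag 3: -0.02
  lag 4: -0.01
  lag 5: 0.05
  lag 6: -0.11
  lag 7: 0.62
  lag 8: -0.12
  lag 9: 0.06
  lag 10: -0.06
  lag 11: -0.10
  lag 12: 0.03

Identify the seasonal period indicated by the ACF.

The largest autocorrelation is r_7 = 0.62; the remaining lags stay at or below 0.11.
The dominant spike at lag 7 indicates a seasonal period of 7.

7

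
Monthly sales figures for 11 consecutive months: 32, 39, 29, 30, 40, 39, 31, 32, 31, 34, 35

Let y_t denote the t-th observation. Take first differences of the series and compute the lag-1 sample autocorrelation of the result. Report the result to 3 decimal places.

First differences Δy: 7, -10, 1, 10, -1, -8, 1, -1, 3, 1
Mean of differences = 0.3000
Numerator Σ(Δy_t−Δȳ)(Δy_{t+1}−Δȳ) = -79.5900
Denominator Σ(Δy_t−Δȳ)² = 326.1000
r_1(Δy) = -79.5900 / 326.1000 = -0.244

-0.244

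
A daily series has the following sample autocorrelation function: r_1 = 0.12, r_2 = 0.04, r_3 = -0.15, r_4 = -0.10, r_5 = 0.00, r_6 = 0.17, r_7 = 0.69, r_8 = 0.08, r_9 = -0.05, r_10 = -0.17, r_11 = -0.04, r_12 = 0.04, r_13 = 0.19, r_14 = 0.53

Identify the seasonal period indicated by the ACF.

7

The largest autocorrelation is r_7 = 0.69, with a weaker echo at lag 14 (0.53); the remaining lags stay at or below 0.19.
The dominant spike at lag 7 indicates a seasonal period of 7.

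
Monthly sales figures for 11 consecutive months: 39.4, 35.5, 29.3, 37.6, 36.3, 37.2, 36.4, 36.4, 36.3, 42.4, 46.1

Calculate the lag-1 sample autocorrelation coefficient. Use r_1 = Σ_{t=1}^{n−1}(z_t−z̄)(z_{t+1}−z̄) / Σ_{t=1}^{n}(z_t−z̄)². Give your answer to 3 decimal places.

0.289

Mean z̄ = (39.4 + 35.5 + 29.3 + 37.6 + 36.3 + 37.2 + 36.4 + 36.4 + 36.3 + 42.4 + 46.1)/11 = 37.5364
Numerator Σ_{t=1}^{10}(z_t−z̄)(z_{t+1}−z̄) = 51.5060
Denominator Σ(z_t−z̄)² = 178.2055
r_1 = 51.5060 / 178.2055 = 0.289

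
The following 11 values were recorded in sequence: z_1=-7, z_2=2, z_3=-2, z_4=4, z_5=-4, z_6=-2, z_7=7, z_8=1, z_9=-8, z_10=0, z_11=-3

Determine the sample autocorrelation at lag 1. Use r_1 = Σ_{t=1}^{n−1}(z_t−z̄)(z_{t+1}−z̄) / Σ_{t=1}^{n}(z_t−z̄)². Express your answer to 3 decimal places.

-0.258

Mean z̄ = (-7 + 2 − 2 + 4 − 4 − 2 + 7 + 1 − 8 + 0 − 3)/11 = -1.0909
Numerator Σ_{t=1}^{10}(z_t−z̄)(z_{t+1}−z̄) = -52.3719
Denominator Σ(z_t−z̄)² = 202.9091
r_1 = -52.3719 / 202.9091 = -0.258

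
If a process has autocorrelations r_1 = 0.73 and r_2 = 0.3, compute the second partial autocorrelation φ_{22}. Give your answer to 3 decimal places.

-0.499

φ_{22} = (r_2 − r_1²) / (1 − r_1²)
r_1² = (0.73)² = 0.5329
Numerator = 0.3 − 0.5329 = -0.2329; denominator = 1 − 0.5329 = 0.4671
φ_{22} = -0.2329 / 0.4671 = -0.499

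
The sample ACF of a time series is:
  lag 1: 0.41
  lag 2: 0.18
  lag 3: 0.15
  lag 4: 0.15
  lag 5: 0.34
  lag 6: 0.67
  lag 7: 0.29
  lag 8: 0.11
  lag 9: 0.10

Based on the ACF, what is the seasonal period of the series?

6

The largest autocorrelation is r_6 = 0.67; the remaining lags stay at or below 0.41. The elevated value at lag 1 (0.41), dropping to 0.18 at lag 2, reflects decaying short-term dependence rather than seasonality.
The dominant spike at lag 6 indicates a seasonal period of 6.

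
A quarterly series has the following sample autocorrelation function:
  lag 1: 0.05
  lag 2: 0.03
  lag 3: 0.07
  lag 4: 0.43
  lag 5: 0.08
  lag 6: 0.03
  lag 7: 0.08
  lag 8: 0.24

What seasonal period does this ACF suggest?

The largest autocorrelation is r_4 = 0.43, with a weaker echo at lag 8 (0.24); the remaining lags stay at or below 0.08.
The dominant spike at lag 4 indicates a seasonal period of 4.

4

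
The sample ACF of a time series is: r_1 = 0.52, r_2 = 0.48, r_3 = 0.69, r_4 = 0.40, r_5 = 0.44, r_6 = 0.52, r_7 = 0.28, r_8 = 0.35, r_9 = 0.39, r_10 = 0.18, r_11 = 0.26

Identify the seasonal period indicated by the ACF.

The largest autocorrelation is r_3 = 0.69; the remaining lags stay at or below 0.52. The elevated value at lag 1 (0.52), dropping to 0.48 at lag 2, reflects decaying short-term dependence rather than seasonality.
The dominant spike at lag 3 indicates a seasonal period of 3.

3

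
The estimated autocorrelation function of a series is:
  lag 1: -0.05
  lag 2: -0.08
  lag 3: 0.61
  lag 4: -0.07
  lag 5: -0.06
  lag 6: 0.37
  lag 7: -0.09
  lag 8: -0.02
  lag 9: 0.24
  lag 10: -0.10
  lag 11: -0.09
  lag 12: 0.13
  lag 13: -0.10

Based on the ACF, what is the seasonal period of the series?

3

The largest autocorrelation is r_3 = 0.61, with weaker echoes at lags 6 (0.37) and 9 (0.24); the remaining lags stay at or below 0.13.
The dominant spike at lag 3 indicates a seasonal period of 3.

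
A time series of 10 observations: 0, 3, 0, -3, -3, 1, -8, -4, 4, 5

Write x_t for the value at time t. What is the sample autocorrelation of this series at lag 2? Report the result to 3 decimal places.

Mean x̄ = (0 + 3 + 0 − 3 − 3 + 1 − 8 − 4 + 4 + 5)/10 = -0.5000
Numerator Σ_{t=1}^{8}(x_t−x̄)(x_{t+2}−x̄) = -53.0000
Denominator Σ(x_t−x̄)² = 146.5000
r_2 = -53.0000 / 146.5000 = -0.362

-0.362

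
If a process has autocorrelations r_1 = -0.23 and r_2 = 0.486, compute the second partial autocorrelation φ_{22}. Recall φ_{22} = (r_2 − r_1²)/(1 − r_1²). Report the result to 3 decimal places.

φ_{22} = (r_2 − r_1²) / (1 − r_1²)
r_1² = (-0.23)² = 0.0529
Numerator = 0.486 − 0.0529 = 0.4331; denominator = 1 − 0.0529 = 0.9471
φ_{22} = 0.4331 / 0.9471 = 0.457

0.457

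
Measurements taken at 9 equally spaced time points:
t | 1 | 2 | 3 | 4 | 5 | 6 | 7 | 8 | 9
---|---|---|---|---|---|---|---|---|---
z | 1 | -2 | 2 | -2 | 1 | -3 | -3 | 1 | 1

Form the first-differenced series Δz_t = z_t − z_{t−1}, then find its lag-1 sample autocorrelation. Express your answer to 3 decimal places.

First differences Δz: -3, 4, -4, 3, -4, 0, 4, 0
Mean of differences = 0.0000
Numerator Σ(Δz_t−Δz̄)(Δz_{t+1}−Δz̄) = -52.0000
Denominator Σ(Δz_t−Δz̄)² = 82.0000
r_1(Δz) = -52.0000 / 82.0000 = -0.634

-0.634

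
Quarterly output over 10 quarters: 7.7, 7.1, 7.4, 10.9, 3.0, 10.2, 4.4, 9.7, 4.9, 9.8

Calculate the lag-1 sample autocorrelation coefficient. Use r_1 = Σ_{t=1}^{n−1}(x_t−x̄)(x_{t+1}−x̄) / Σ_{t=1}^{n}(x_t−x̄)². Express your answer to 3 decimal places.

-0.831

Mean x̄ = (7.7 + 7.1 + 7.4 + 10.9 + 3.0 + 10.2 + 4.4 + 9.7 + 4.9 + 9.8)/10 = 7.5100
Numerator Σ_{t=1}^{9}(x_t−x̄)(x_{t+1}−x̄) = -54.6961
Denominator Σ(x_t−x̄)² = 65.8090
r_1 = -54.6961 / 65.8090 = -0.831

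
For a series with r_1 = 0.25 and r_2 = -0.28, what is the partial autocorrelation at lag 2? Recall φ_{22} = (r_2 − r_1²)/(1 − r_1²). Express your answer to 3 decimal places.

φ_{22} = (r_2 − r_1²) / (1 − r_1²)
r_1² = (0.25)² = 0.0625
Numerator = -0.28 − 0.0625 = -0.3425; denominator = 1 − 0.0625 = 0.9375
φ_{22} = -0.3425 / 0.9375 = -0.365

-0.365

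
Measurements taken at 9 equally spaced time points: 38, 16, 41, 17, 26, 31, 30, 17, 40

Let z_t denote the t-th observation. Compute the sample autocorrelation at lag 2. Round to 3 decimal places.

Mean z̄ = (38 + 16 + 41 + 17 + 26 + 31 + 30 + 17 + 40)/9 = 28.4444
Σ(z_t−z̄)(z_{t+2}−z̄) = (119.9753) + (142.4198) + (-30.6914) + (-29.2469) + (-3.8025) + (-29.2469) + (17.9753) = 187.3827
Denominator Σ(z_t−z̄)² = 814.2222
r_2 = 187.3827 / 814.2222 = 0.230

0.230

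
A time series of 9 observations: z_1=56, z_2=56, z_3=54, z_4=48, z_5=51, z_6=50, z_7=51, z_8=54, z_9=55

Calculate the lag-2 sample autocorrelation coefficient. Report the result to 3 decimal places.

Mean z̄ = (56 + 56 + 54 + 48 + 51 + 50 + 51 + 54 + 55)/9 = 52.7778
Σ(z_t−z̄)(z_{t+2}−z̄) = (3.9383) + (-15.3951) + (-2.1728) + (13.2716) + (3.1605) + (-3.3951) + (-3.9506) = -4.5432
Denominator Σ(z_t−z̄)² = 65.5556
r_2 = -4.5432 / 65.5556 = -0.069

-0.069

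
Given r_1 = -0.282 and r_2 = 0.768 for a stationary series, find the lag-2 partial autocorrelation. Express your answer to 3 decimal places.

φ_{22} = (r_2 − r_1²) / (1 − r_1²)
r_1² = (-0.282)² = 0.079524
Numerator = 0.768 − 0.0795 = 0.6885; denominator = 1 − 0.0795 = 0.9205
φ_{22} = 0.6885 / 0.9205 = 0.748

0.748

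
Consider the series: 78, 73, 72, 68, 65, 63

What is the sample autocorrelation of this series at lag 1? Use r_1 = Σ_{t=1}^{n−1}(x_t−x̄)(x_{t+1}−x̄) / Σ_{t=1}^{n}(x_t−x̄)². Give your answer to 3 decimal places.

Mean x̄ = (78 + 73 + 72 + 68 + 65 + 63)/6 = 69.8333
Deviations from mean: 8.1667, 3.1667, 2.1667, -1.8333, -4.8333, -6.8333
Numerator Σ_{t=1}^{5}(x_t−x̄)(x_{t+1}−x̄) = 70.6389
Denominator Σ(x_t−x̄)² = 154.8333
r_1 = 70.6389 / 154.8333 = 0.456

0.456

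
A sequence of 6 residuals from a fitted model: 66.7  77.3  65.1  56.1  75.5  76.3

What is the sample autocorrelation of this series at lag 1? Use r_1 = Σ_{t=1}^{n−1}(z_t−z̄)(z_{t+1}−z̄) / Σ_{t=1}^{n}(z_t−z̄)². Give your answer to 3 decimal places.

-0.105

Mean z̄ = (66.7 + 77.3 + 65.1 + 56.1 + 75.5 + 76.3)/6 = 69.5000
Deviations from mean: -2.8000, 7.8000, -4.4000, -13.4000, 6.0000, 6.8000
Numerator Σ_{t=1}^{5}(z_t−z̄)(z_{t+1}−z̄) = -36.8000
Denominator Σ(z_t−z̄)² = 349.8400
r_1 = -36.8000 / 349.8400 = -0.105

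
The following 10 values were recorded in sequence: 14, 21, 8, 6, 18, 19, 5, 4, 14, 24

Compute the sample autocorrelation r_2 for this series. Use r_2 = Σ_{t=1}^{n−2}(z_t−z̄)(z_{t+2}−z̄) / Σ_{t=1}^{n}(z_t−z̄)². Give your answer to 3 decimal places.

Mean z̄ = (14 + 21 + 8 + 6 + 18 + 19 + 5 + 4 + 14 + 24)/10 = 13.3000
Numerator Σ_{t=1}^{8}(z_t−z̄)(z_{t+2}−z̄) = -323.7800
Denominator Σ(z_t−z̄)² = 466.1000
r_2 = -323.7800 / 466.1000 = -0.695

-0.695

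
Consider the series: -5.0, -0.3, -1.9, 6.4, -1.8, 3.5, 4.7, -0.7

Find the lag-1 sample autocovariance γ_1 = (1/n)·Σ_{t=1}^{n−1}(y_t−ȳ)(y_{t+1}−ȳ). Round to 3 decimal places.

Mean ȳ = (-5.0 − 0.3 − 1.9 + 6.4 − 1.8 + 3.5 + 4.7 − 0.7)/8 = 0.6125
Σ_{t=1}^{7}(y_t−ȳ)(y_{t+1}−ȳ) = -21.6177
γ_1 = -21.6177 / 8 = -2.702

-2.702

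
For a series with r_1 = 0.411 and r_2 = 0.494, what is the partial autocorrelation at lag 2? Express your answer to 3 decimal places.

0.391

φ_{22} = (r_2 − r_1²) / (1 − r_1²)
r_1² = (0.411)² = 0.168921
Numerator = 0.494 − 0.1689 = 0.3251; denominator = 1 − 0.1689 = 0.8311
φ_{22} = 0.3251 / 0.8311 = 0.391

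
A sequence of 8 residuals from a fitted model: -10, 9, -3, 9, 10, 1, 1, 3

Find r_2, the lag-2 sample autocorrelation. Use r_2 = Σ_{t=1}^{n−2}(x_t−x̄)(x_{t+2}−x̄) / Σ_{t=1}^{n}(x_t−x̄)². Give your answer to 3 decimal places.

Mean x̄ = (-10 + 9 − 3 + 9 + 10 + 1 + 1 + 3)/8 = 2.5000
Deviations from mean: -12.5000, 6.5000, -5.5000, 6.5000, 7.5000, -1.5000, -1.5000, 0.5000
Numerator Σ_{t=1}^{6}(x_t−x̄)(x_{t+2}−x̄) = 48.0000
Denominator Σ(x_t−x̄)² = 332.0000
r_2 = 48.0000 / 332.0000 = 0.145

0.145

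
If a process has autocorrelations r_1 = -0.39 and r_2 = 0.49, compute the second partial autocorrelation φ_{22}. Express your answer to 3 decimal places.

0.399

φ_{22} = (r_2 − r_1²) / (1 − r_1²)
r_1² = (-0.39)² = 0.1521
Numerator = 0.49 − 0.1521 = 0.3379; denominator = 1 − 0.1521 = 0.8479
φ_{22} = 0.3379 / 0.8479 = 0.399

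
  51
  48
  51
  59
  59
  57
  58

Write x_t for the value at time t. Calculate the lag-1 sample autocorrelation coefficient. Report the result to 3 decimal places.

Mean x̄ = (51 + 48 + 51 + 59 + 59 + 57 + 58)/7 = 54.7143
Σ(x_t−x̄)(x_{t+1}−x̄) = (24.9388) + (24.9388) + (-15.9184) + (18.3673) + (9.7959) + (7.5102) = 69.6327
Denominator Σ(x_t−x̄)² = 125.4286
r_1 = 69.6327 / 125.4286 = 0.555

0.555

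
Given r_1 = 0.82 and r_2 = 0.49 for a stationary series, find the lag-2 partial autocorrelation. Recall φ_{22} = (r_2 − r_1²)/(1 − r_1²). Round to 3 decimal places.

φ_{22} = (r_2 − r_1²) / (1 − r_1²)
r_1² = (0.82)² = 0.6724
Numerator = 0.49 − 0.6724 = -0.1824; denominator = 1 − 0.6724 = 0.3276
φ_{22} = -0.1824 / 0.3276 = -0.557

-0.557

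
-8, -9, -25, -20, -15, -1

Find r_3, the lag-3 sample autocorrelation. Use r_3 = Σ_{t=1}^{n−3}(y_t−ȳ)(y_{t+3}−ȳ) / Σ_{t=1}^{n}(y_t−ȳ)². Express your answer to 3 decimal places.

Mean ȳ = (-8 − 9 − 25 − 20 − 15 − 1)/6 = -13.0000
Deviations from mean: 5.0000, 4.0000, -12.0000, -7.0000, -2.0000, 12.0000
Σ(y_t−ȳ)(y_{t+3}−ȳ) = (-35.0000) + (-8.0000) + (-144.0000) = -187.0000
Denominator Σ(y_t−ȳ)² = 382.0000
r_3 = -187.0000 / 382.0000 = -0.490

-0.490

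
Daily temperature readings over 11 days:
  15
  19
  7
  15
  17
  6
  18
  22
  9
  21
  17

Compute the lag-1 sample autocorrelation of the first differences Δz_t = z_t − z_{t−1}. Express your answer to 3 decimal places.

First differences Δz: 4, -12, 8, 2, -11, 12, 4, -13, 12, -4
Mean of differences = 0.2000
Numerator Σ(Δz_t−Δz̄)(Δz_{t+1}−Δz̄) = -490.4400
Denominator Σ(Δz_t−Δz̄)² = 837.6000
r_1(Δz) = -490.4400 / 837.6000 = -0.586

-0.586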